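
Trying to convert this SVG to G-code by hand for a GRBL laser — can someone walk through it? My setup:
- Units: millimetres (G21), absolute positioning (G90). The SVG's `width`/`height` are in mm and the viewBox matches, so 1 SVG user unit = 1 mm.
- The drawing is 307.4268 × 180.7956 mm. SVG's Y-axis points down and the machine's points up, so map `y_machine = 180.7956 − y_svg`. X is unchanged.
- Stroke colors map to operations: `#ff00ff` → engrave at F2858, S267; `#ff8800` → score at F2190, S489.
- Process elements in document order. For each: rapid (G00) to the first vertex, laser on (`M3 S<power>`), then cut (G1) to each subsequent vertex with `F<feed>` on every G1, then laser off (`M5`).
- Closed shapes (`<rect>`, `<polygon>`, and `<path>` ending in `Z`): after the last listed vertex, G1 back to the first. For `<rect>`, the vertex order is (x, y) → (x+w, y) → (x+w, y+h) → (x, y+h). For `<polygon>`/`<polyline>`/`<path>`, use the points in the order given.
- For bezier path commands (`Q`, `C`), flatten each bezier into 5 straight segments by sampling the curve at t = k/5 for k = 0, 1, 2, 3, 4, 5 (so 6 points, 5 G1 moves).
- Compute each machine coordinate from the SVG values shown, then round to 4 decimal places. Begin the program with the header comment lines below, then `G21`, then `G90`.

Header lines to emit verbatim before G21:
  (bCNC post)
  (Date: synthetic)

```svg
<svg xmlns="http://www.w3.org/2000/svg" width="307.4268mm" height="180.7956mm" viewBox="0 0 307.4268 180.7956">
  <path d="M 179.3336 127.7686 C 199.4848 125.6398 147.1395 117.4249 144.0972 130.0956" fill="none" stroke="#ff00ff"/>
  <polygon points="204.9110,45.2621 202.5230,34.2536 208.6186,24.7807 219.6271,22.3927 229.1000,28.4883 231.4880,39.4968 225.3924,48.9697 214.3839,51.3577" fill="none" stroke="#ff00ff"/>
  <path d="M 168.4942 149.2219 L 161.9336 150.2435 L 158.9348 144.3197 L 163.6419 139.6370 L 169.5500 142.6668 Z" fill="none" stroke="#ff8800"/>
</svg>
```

Since the viewBox matches the mm dimensions, user units are millimetres directly. The only transform is the Y-flip y_m = 180.7956 − y_svg.

Shape 1 is a cubic bezier drawn with `<path>`. Its stroke #ff00ff means engrave at S267, F2858. After flipping Y the toolpath is (179.3336,53.0270) → (183.6991,54.8188) → (176.5119,56.7767) → (163.6182,57.6059) → (150.8645,56.0119) → (144.0972,50.7000).

Shape 2 is a regular polygon drawn with `<polygon>`. Its stroke #ff00ff means engrave at S267, F2858. After flipping Y the toolpath is (204.9110,135.5335) → (202.5230,146.5420) → (208.6186,156.0149) → (219.6271,158.4029) → (229.1000,152.3073) → (231.4880,141.2988) → (225.3924,131.8259) → (214.3839,129.4379) → (204.9110,135.5335), returning to the start.

Shape 3 is a regular polygon drawn with `<path>`. Its stroke #ff8800 means score at S489, F2190. After flipping Y the toolpath is (168.4942,31.5737) → (161.9336,30.5521) → (158.9348,36.4759) → (163.6419,41.1586) → (169.5500,38.1288) → (168.4942,31.5737), returning to the start.

(bCNC post)
(Date: synthetic)
G21
G90
G00 X179.3336 Y53.0270
M3 S267
G1 X183.6991 Y54.8188 F2858
G1 X176.5119 Y56.7767 F2858
G1 X163.6182 Y57.6059 F2858
G1 X150.8645 Y56.0119 F2858
G1 X144.0972 Y50.7000 F2858
M5
G00 X204.9110 Y135.5335
M3 S267
G1 X202.5230 Y146.5420 F2858
G1 X208.6186 Y156.0149 F2858
G1 X219.6271 Y158.4029 F2858
G1 X229.1000 Y152.3073 F2858
G1 X231.4880 Y141.2988 F2858
G1 X225.3924 Y131.8259 F2858
G1 X214.3839 Y129.4379 F2858
G1 X204.9110 Y135.5335 F2858
M5
G00 X168.4942 Y31.5737
M3 S489
G1 X161.9336 Y30.5521 F2190
G1 X158.9348 Y36.4759 F2190
G1 X163.6419 Y41.1586 F2190
G1 X169.5500 Y38.1288 F2190
G1 X168.4942 Y31.5737 F2190
M5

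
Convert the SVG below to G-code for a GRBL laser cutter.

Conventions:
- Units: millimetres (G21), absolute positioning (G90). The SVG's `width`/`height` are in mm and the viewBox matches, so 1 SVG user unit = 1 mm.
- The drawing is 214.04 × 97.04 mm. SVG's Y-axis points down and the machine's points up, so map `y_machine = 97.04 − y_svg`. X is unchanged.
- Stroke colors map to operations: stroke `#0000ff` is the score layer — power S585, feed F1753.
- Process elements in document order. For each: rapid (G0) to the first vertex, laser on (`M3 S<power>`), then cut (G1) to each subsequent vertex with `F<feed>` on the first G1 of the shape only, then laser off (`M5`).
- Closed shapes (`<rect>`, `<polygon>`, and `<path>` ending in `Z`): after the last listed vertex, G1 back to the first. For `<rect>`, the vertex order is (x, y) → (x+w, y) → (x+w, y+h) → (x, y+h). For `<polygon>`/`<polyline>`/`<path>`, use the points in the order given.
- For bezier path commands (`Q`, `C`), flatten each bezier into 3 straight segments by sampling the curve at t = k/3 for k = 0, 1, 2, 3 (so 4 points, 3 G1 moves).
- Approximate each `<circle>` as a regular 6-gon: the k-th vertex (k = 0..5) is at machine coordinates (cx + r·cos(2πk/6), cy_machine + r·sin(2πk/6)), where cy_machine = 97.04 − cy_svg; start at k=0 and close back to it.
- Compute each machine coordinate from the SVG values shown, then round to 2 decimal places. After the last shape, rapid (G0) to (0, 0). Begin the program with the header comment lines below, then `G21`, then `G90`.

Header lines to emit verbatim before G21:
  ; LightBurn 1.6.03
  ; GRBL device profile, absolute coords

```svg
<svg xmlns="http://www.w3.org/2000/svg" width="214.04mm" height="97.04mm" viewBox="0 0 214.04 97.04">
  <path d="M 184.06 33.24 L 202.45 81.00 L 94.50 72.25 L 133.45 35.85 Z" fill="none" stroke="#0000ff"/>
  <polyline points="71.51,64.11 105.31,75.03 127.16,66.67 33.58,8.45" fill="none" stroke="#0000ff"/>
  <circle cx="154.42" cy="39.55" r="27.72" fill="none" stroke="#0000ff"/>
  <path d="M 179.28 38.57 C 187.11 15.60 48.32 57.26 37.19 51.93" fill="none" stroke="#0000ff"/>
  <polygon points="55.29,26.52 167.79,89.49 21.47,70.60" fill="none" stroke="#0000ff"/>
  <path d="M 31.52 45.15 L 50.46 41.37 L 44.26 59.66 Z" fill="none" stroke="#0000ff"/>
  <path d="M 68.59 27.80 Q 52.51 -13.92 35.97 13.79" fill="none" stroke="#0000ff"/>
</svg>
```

; LightBurn 1.6.03
; GRBL device profile, absolute coords
G21
G90
G0 X184.06 Y63.80
M3 S585
G1 X202.45 Y16.04 F1753
G1 X94.50 Y24.79
G1 X133.45 Y61.19
G1 X184.06 Y63.80
M5
G0 X71.51 Y32.93
M3 S585
G1 X105.31 Y22.01 F1753
G1 X127.16 Y30.37
G1 X33.58 Y88.59
M5
G0 X182.14 Y57.49
M3 S585
G1 X168.28 Y81.50 F1753
G1 X140.56 Y81.50
G1 X126.70 Y57.49
G1 X140.56 Y33.48
G1 X168.28 Y33.48
G1 X182.14 Y57.49
M5
G0 X179.28 Y58.47
M3 S585
G1 X148.40 Y64.03 F1753
G1 X80.71 Y51.31
G1 X37.19 Y45.11
M5
G0 X55.29 Y70.52
M3 S585
G1 X167.79 Y7.55 F1753
G1 X21.47 Y26.44
G1 X55.29 Y70.52
M5
G0 X31.52 Y51.89
M3 S585
G1 X50.46 Y55.67 F1753
G1 X44.26 Y37.38
G1 X31.52 Y51.89
M5
G0 X68.59 Y69.24
M3 S585
G1 X57.82 Y89.34 F1753
G1 X46.95 Y94.01
G1 X35.97 Y83.25
M5
G0 X0.00 Y0.00

Since the viewBox matches the mm dimensions, user units are millimetres directly. The only transform is the Y-flip y_m = 97.04 − y_svg.

Shape 1 is a closed polygon drawn with `<path>`. Its stroke #0000ff means score at S585, F1753. After flipping Y the toolpath is (184.06,63.80) → (202.45,16.04) → (94.50,24.79) → (133.45,61.19) → (184.06,63.80), returning to the start.

Shape 2 is a open polyline drawn with `<polyline>`. Its stroke #0000ff means score at S585, F1753. After flipping Y the toolpath is (71.51,32.93) → (105.31,22.01) → (127.16,30.37) → (33.58,88.59).

Shape 3 is a circle drawn with `<circle>`. Its stroke #0000ff means score at S585, F1753. After flipping Y the toolpath is (182.14,57.49) → (168.28,81.50) → (140.56,81.50) → (126.70,57.49) → (140.56,33.48) → (168.28,33.48) → (182.14,57.49), returning to the start.

Shape 4 is a cubic bezier drawn with `<path>`. Its stroke #0000ff means score at S585, F1753. After flipping Y the toolpath is (179.28,58.47) → (148.40,64.03) → (80.71,51.31) → (37.19,45.11).

Shape 5 is a closed polygon drawn with `<polygon>`. Its stroke #0000ff means score at S585, F1753. After flipping Y the toolpath is (55.29,70.52) → (167.79,7.55) → (21.47,26.44) → (55.29,70.52), returning to the start.

Shape 6 is a regular polygon drawn with `<path>`. Its stroke #0000ff means score at S585, F1753. After flipping Y the toolpath is (31.52,51.89) → (50.46,55.67) → (44.26,37.38) → (31.52,51.89), returning to the start.

Shape 7 is a quadratic bezier drawn with `<path>`. Its stroke #0000ff means score at S585, F1753. After flipping Y the toolpath is (68.59,69.24) → (57.82,89.34) → (46.95,94.01) → (35.97,83.25).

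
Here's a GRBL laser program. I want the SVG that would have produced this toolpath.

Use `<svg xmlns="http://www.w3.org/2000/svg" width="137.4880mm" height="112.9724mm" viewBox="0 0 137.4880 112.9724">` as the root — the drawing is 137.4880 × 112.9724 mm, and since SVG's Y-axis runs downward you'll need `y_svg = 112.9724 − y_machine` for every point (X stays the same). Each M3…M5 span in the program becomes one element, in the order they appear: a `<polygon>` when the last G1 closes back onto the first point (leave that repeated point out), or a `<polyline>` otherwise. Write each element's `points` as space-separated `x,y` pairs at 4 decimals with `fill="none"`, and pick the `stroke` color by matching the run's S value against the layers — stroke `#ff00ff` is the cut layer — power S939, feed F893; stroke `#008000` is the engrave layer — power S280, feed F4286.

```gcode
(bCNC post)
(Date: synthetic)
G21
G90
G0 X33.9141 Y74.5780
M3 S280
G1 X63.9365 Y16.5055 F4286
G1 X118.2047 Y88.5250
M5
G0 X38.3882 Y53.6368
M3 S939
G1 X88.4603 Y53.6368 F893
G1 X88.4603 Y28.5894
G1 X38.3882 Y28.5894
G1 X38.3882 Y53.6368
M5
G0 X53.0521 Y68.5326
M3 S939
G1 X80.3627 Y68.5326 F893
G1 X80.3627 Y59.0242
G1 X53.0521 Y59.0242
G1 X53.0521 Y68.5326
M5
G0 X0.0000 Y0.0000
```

<svg xmlns="http://www.w3.org/2000/svg" width="137.4880mm" height="112.9724mm" viewBox="0 0 137.4880 112.9724">
  <polyline points="33.9141,38.3944 63.9365,96.4669 118.2047,24.4474" fill="none" stroke="#008000"/>
  <polygon points="38.3882,59.3356 88.4603,59.3356 88.4603,84.3830 38.3882,84.3830" fill="none" stroke="#ff00ff"/>
  <polygon points="53.0521,44.4398 80.3627,44.4398 80.3627,53.9482 53.0521,53.9482" fill="none" stroke="#ff00ff"/>
</svg>

Each laser-on run becomes one SVG element. Flip Y back into SVG space with y_svg = 112.9724 − y_machine.

Run 1: the run's S280 means `#008000` (engrave). The run is open, so emit a `<polyline>` with points (Y-flipped): 33.9141,38.3944 63.9365,96.4669 118.2047,24.4474.

Run 2: S939 ⇒ cut layer `#ff00ff`. The run returns to its start, so emit a `<polygon>` with points (Y-flipped): 38.3882,59.3356 88.4603,59.3356 88.4603,84.3830 38.3882,84.3830.

Run 3: the run's S939 means `#ff00ff` (cut). The run returns to its start, so emit a `<polygon>` with points (Y-flipped): 53.0521,44.4398 80.3627,44.4398 80.3627,53.9482 53.0521,53.9482.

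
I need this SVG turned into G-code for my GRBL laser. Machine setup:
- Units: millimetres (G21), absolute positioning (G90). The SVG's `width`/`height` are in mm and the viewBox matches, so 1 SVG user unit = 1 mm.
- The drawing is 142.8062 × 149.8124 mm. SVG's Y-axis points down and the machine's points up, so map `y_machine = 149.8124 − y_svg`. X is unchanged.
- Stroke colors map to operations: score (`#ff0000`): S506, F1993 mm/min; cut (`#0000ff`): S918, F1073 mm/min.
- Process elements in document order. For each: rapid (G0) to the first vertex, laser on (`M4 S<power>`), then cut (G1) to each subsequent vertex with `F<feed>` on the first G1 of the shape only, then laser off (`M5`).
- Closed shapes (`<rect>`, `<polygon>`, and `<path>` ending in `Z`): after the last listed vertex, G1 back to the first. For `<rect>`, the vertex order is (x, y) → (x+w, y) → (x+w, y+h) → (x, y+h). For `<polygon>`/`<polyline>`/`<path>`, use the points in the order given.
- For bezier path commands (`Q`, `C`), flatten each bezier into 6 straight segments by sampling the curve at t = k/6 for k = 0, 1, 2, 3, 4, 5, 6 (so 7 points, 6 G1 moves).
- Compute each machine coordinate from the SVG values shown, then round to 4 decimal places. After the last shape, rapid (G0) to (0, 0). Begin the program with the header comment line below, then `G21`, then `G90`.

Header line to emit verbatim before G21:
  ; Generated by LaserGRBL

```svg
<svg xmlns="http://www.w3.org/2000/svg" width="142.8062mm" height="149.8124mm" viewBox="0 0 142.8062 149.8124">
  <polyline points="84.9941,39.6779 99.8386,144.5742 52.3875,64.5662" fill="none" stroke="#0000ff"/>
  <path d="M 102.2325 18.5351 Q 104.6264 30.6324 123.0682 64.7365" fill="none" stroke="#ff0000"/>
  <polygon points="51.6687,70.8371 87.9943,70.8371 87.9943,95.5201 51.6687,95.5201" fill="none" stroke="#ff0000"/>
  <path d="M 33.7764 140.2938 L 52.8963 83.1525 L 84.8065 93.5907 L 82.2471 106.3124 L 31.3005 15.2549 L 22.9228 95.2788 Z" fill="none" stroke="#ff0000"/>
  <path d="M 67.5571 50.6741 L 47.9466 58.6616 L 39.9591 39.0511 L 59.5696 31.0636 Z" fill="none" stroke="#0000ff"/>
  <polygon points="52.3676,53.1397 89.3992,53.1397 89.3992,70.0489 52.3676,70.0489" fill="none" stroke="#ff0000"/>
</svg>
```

Since the viewBox matches the mm dimensions, user units are millimetres directly. The only transform is the Y-flip y_m = 149.8124 − y_svg.

Shape 1 is a open polyline drawn with `<polyline>`. Its stroke #0000ff means cut at S918, F1073. After flipping Y the toolpath is (84.9941,110.1345) → (99.8386,5.2382) → (52.3875,85.2462).

Shape 2 is a quadratic bezier drawn with `<path>`. Its stroke #ff0000 means score at S506, F1993. After flipping Y the toolpath is (102.2325,131.2773) → (103.4762,126.6336) → (105.6115,120.7672) → (108.6384,113.6783) → (112.5568,105.3668) → (117.3667,95.8326) → (123.0682,85.0759).

Shape 3 is a rectangle drawn with `<polygon>`. Its stroke #ff0000 means score at S506, F1993. After flipping Y the toolpath is (51.6687,78.9753) → (87.9943,78.9753) → (87.9943,54.2923) → (51.6687,54.2923) → (51.6687,78.9753), returning to the start.

Shape 4 is a closed polygon drawn with `<path>`. Its stroke #ff0000 means score at S506, F1993. After flipping Y the toolpath is (33.7764,9.5186) → (52.8963,66.6599) → (84.8065,56.2217) → (82.2471,43.5000) → (31.3005,134.5575) → (22.9228,54.5336) → (33.7764,9.5186), returning to the start.

Shape 5 is a regular polygon drawn with `<path>`. Its stroke #0000ff means cut at S918, F1073. After flipping Y the toolpath is (67.5571,99.1383) → (47.9466,91.1508) → (39.9591,110.7613) → (59.5696,118.7488) → (67.5571,99.1383), returning to the start.

Shape 6 is a rectangle drawn with `<polygon>`. Its stroke #ff0000 means score at S506, F1993. After flipping Y the toolpath is (52.3676,96.6727) → (89.3992,96.6727) → (89.3992,79.7635) → (52.3676,79.7635) → (52.3676,96.6727), returning to the start.

; Generated by LaserGRBL
G21
G90
G0 X84.9941 Y110.1345
M4 S918
G1 X99.8386 Y5.2382 F1073
G1 X52.3875 Y85.2462
M5
G0 X102.2325 Y131.2773
M4 S506
G1 X103.4762 Y126.6336 F1993
G1 X105.6115 Y120.7672
G1 X108.6384 Y113.6783
G1 X112.5568 Y105.3668
G1 X117.3667 Y95.8326
G1 X123.0682 Y85.0759
M5
G0 X51.6687 Y78.9753
M4 S506
G1 X87.9943 Y78.9753 F1993
G1 X87.9943 Y54.2923
G1 X51.6687 Y54.2923
G1 X51.6687 Y78.9753
M5
G0 X33.7764 Y9.5186
M4 S506
G1 X52.8963 Y66.6599 F1993
G1 X84.8065 Y56.2217
G1 X82.2471 Y43.5000
G1 X31.3005 Y134.5575
G1 X22.9228 Y54.5336
G1 X33.7764 Y9.5186
M5
G0 X67.5571 Y99.1383
M4 S918
G1 X47.9466 Y91.1508 F1073
G1 X39.9591 Y110.7613
G1 X59.5696 Y118.7488
G1 X67.5571 Y99.1383
M5
G0 X52.3676 Y96.6727
M4 S506
G1 X89.3992 Y96.6727 F1993
G1 X89.3992 Y79.7635
G1 X52.3676 Y79.7635
G1 X52.3676 Y96.6727
M5
G0 X0.0000 Y0.0000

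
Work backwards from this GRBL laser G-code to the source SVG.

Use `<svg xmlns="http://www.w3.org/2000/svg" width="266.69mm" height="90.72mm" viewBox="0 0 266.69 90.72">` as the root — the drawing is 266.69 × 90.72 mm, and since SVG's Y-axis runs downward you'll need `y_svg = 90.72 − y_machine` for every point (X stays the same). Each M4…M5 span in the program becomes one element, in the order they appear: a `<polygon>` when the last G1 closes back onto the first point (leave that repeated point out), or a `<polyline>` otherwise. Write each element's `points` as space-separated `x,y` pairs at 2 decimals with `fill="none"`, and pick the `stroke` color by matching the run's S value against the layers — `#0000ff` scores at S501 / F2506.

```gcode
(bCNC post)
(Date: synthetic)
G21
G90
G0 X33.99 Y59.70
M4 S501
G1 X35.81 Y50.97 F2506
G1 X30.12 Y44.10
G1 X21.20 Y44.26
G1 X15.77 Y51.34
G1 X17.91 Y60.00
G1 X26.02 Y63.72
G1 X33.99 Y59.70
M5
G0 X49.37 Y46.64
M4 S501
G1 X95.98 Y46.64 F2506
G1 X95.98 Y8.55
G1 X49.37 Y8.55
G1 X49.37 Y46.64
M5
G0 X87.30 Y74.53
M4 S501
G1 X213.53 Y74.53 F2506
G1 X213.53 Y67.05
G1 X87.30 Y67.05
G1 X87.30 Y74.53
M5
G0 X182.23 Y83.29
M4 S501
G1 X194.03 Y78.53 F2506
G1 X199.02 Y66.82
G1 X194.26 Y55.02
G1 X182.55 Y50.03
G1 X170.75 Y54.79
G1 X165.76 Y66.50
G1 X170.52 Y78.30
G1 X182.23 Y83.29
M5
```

Machine Y-up, SVG Y-down with viewBox height 90.72, so y_svg = 90.72 − y_machine; X carries over. Every run uses S501, so all elements get stroke `#0000ff` (score).

Run 1: The run returns to its start, so emit a `<polygon>` with points (Y-flipped): 33.99,31.02 35.81,39.75 30.12,46.62 21.20,46.46 15.77,39.38 17.91,30.72 26.02,27.00.

Run 2: The run returns to its start, so emit a `<polygon>` with points (Y-flipped): 49.37,44.08 95.98,44.08 95.98,82.17 49.37,82.17.

Run 3: The run returns to its start, so emit a `<polygon>` with points (Y-flipped): 87.30,16.19 213.53,16.19 213.53,23.67 87.30,23.67.

Run 4: The run returns to its start, so emit a `<polygon>` with points (Y-flipped): 182.23,7.43 194.03,12.19 199.02,23.90 194.26,35.70 182.55,40.69 170.75,35.93 165.76,24.22 170.52,12.42.

<svg xmlns="http://www.w3.org/2000/svg" width="266.69mm" height="90.72mm" viewBox="0 0 266.69 90.72">
  <polygon points="33.99,31.02 35.81,39.75 30.12,46.62 21.20,46.46 15.77,39.38 17.91,30.72 26.02,27.00" fill="none" stroke="#0000ff"/>
  <polygon points="49.37,44.08 95.98,44.08 95.98,82.17 49.37,82.17" fill="none" stroke="#0000ff"/>
  <polygon points="87.30,16.19 213.53,16.19 213.53,23.67 87.30,23.67" fill="none" stroke="#0000ff"/>
  <polygon points="182.23,7.43 194.03,12.19 199.02,23.90 194.26,35.70 182.55,40.69 170.75,35.93 165.76,24.22 170.52,12.42" fill="none" stroke="#0000ff"/>
</svg>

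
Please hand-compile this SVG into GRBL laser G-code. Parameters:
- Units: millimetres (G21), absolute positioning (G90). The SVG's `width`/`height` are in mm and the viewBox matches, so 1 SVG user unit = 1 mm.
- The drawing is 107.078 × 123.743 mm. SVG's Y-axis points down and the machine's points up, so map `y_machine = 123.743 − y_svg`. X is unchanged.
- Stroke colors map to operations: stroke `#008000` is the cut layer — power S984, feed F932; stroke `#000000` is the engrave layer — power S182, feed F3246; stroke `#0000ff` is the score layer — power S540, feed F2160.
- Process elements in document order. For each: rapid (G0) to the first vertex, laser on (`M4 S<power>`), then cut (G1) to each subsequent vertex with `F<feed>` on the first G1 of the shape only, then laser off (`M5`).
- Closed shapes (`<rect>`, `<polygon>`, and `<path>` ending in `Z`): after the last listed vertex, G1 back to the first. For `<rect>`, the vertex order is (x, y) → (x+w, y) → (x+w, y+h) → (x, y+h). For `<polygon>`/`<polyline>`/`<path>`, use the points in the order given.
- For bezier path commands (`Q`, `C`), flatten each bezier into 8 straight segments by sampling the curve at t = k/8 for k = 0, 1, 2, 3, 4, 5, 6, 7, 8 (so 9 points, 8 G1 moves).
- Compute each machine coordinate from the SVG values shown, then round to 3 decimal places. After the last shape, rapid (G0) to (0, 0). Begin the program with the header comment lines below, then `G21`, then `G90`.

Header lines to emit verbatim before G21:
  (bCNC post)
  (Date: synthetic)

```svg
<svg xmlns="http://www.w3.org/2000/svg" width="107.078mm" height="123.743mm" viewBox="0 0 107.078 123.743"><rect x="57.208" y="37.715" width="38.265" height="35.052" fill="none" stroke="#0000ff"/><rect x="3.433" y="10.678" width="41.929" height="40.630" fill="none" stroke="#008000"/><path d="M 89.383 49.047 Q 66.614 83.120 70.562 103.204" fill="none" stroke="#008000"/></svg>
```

(bCNC post)
(Date: synthetic)
G21
G90
G0 X57.208 Y86.028
M4 S540
G1 X95.473 Y86.028 F2160
G1 X95.473 Y50.976
G1 X57.208 Y50.976
G1 X57.208 Y86.028
M5
G0 X3.433 Y113.065
M4 S984
G1 X45.362 Y113.065 F932
G1 X45.362 Y72.435
G1 X3.433 Y72.435
G1 X3.433 Y113.065
M5
G0 X89.383 Y74.696
M4 S984
G1 X84.108 Y66.396 F932
G1 X79.668 Y58.534
G1 X76.063 Y51.108
G1 X73.293 Y44.120
G1 X71.358 Y37.569
G1 X70.258 Y31.455
G1 X69.992 Y25.779
G1 X70.562 Y20.539
M5
G0 X0.000 Y0.000

viewBox `0 0 107.078 123.743` with mm width/height → 1 unit = 1 mm. Flip: y_m = 123.743 − y_svg.

**Shape 1** — `<rect>` rectangle, stroke `#0000ff` → score (S540, F2160). Machine vertices: (57.208,86.028) → (95.473,86.028) → (95.473,50.976) → (57.208,50.976) → (57.208,86.028). Closed: final G1 returns to the first vertex.

**Shape 2** — `<rect>` rectangle, stroke `#008000` → cut (S984, F932). Machine vertices: (3.433,113.065) → (45.362,113.065) → (45.362,72.435) → (3.433,72.435) → (3.433,113.065). Closed: final G1 returns to the first vertex.

**Shape 3** — `<path>` quadratic bezier, stroke `#008000` → cut (S984, F932). Control points (SVG): P0=(89.383,49.047), P1=(66.614,83.120), P2=(70.562,103.204); sampled at t=k/8. Machine vertices: (89.383,74.696) → (84.108,66.396) → (79.668,58.534) → (76.063,51.108) → (73.293,44.120) → (71.358,37.569) → (70.258,31.455) → (69.992,25.779) → (70.562,20.539). Open path.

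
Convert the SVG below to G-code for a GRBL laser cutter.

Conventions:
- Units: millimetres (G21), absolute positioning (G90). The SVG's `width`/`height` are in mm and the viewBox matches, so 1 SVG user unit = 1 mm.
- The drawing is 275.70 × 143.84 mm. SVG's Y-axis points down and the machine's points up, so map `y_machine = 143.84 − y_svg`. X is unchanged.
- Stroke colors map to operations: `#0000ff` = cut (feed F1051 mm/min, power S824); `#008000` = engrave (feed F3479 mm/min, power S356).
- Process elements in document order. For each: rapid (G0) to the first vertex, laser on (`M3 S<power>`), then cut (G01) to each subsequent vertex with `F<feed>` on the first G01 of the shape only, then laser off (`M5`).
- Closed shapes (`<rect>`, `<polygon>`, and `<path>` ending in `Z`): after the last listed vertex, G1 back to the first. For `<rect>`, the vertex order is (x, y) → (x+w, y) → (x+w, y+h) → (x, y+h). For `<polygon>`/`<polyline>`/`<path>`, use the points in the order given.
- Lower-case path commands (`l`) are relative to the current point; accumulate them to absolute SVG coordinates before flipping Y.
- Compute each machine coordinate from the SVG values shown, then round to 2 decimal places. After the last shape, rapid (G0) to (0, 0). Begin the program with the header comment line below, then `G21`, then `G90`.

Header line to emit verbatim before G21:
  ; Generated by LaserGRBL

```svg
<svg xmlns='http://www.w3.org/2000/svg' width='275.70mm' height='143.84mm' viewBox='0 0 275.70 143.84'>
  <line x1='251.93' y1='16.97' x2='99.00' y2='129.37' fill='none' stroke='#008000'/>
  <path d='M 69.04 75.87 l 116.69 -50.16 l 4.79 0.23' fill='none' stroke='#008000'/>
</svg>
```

; Generated by LaserGRBL
G21
G90
G0 X251.93 Y126.87
M3 S356
G01 X99.00 Y14.47 F3479
M5
G0 X69.04 Y67.97
M3 S356
G01 X185.73 Y118.13 F3479
G01 X190.52 Y117.90
M5
G0 X0.00 Y0.00

viewBox `0 0 275.70 143.84` with mm width/height → 1 unit = 1 mm. Flip: y_m = 143.84 − y_svg.

**Shape 1** — `<line>` line segment, stroke `#008000` → engrave (S356, F3479). Machine vertices: (251.93,126.87) → (99.00,14.47). Open path.

**Shape 2** — `<path>` open polyline, stroke `#008000` → engrave (S356, F3479). Machine vertices: (69.04,67.97) → (185.73,118.13) → (190.52,117.90). Open path.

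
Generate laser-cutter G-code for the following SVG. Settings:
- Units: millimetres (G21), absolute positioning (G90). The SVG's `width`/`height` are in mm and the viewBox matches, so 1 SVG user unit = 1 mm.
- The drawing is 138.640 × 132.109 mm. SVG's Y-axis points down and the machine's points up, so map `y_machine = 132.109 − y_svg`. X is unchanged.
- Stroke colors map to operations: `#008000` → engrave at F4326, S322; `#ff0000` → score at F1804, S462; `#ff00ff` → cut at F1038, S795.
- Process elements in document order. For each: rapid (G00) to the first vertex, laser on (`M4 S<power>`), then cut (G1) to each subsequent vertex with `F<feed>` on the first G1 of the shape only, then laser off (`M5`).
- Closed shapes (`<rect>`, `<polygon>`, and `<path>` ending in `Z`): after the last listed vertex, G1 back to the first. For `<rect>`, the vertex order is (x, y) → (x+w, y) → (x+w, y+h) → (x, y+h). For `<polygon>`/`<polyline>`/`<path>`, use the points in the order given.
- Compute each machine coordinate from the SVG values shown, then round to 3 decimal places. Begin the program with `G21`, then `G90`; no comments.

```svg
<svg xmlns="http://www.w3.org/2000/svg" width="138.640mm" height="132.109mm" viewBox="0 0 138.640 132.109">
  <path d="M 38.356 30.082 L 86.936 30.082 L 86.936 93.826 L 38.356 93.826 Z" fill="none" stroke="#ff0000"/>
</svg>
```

1 u = 1 mm; y_m = 132.109 − y.

[1] `<path>` rectangle, #ff0000→score S462 F1804: (38.356,102.027) → (86.936,102.027) → (86.936,38.283) → (38.356,38.283) → (38.356,102.027) (closed)

G21
G90
G00 X38.356 Y102.027
M4 S462
G1 X86.936 Y102.027 F1804
G1 X86.936 Y38.283
G1 X38.356 Y38.283
G1 X38.356 Y102.027
M5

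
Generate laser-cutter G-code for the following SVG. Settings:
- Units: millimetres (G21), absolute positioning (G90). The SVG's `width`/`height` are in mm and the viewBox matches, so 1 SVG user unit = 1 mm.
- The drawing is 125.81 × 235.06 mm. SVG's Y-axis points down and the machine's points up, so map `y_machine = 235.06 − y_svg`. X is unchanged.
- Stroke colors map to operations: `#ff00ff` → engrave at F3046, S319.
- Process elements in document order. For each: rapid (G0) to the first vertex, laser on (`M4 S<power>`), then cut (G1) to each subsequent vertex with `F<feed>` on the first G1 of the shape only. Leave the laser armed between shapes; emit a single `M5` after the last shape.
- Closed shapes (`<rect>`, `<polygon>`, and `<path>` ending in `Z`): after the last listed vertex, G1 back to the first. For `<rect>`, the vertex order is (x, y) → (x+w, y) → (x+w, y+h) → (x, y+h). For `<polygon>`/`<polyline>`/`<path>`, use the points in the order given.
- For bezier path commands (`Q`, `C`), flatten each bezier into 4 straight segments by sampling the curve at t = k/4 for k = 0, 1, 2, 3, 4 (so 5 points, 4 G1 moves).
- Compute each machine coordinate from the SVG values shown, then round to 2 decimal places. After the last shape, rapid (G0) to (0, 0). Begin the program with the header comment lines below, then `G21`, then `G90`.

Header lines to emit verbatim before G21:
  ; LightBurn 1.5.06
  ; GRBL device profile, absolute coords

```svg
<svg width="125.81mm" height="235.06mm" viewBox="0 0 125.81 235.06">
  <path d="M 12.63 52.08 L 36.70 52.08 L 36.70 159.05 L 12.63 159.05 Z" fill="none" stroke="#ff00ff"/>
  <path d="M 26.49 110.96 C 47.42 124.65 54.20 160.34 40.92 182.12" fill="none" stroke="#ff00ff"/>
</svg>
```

; LightBurn 1.5.06
; GRBL device profile, absolute coords
G21
G90
G0 X12.63 Y182.98
M4 S319
G1 X36.70 Y182.98 F3046
G1 X36.70 Y76.01
G1 X12.63 Y76.01
G1 X12.63 Y182.98
G0 X26.49 Y124.10
M4 S319
G1 X39.44 Y110.27 F3046
G1 X46.53 Y91.55
G1 X47.21 Y71.32
G1 X40.92 Y52.94
M5
G0 X0.00 Y0.00

viewBox `0 0 125.81 235.06` with mm width/height → 1 unit = 1 mm. Flip: y_m = 235.06 − y_svg.

**Shape 1** — `<path>` rectangle, stroke `#ff00ff` → engrave (S319, F3046). Machine vertices: (12.63,182.98) → (36.70,182.98) → (36.70,76.01) → (12.63,76.01) → (12.63,182.98). Closed: final G1 returns to the first vertex.

**Shape 2** — `<path>` cubic bezier, stroke `#ff00ff` → engrave (S319, F3046). Control points (SVG): P0=(26.49,110.96), P1=(47.42,124.65), P2=(54.20,160.34), P3=(40.92,182.12); sampled at t=k/4. Machine vertices: (26.49,124.10) → (39.44,110.27) → (46.53,91.55) → (47.21,71.32) → (40.92,52.94). Open path.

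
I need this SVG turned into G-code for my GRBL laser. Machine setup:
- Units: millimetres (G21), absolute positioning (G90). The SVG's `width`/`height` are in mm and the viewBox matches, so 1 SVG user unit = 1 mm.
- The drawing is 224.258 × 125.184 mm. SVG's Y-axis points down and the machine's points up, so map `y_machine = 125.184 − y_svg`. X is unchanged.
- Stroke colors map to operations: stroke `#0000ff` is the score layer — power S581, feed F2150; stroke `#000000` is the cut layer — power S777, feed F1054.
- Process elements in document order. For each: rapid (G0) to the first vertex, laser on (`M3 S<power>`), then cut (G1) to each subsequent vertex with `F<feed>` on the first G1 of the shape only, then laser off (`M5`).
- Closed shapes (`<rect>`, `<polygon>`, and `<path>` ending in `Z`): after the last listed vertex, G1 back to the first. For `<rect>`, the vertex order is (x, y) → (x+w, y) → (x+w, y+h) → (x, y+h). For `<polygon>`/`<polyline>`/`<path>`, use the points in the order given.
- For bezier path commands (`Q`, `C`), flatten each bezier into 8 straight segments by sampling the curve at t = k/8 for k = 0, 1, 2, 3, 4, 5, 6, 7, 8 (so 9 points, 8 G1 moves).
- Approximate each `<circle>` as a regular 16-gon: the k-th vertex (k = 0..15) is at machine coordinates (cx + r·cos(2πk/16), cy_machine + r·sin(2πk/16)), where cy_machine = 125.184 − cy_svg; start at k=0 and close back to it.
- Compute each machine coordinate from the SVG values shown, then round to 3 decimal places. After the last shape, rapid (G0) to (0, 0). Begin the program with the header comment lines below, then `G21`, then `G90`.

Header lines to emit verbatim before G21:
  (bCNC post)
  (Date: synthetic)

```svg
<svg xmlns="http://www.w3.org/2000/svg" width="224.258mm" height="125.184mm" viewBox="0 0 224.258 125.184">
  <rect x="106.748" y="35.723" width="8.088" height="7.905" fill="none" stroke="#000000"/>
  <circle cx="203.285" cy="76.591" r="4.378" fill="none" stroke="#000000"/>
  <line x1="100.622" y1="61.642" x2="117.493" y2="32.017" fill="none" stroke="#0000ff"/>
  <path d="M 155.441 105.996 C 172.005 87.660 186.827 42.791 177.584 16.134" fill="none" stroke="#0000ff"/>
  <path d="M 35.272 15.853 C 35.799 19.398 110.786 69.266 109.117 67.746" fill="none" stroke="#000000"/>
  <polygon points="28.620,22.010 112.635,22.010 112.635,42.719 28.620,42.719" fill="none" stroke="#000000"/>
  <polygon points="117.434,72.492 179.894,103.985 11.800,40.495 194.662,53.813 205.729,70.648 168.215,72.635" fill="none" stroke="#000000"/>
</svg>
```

viewBox `0 0 224.258 125.184` with mm width/height → 1 unit = 1 mm. Flip: y_m = 125.184 − y_svg.

**Shape 1** — `<rect>` rectangle, stroke `#000000` → cut (S777, F1054). Machine vertices: (106.748,89.461) → (114.836,89.461) → (114.836,81.556) → (106.748,81.556) → (106.748,89.461). Closed: final G1 returns to the first vertex.

**Shape 2** — `<circle>` circle, stroke `#000000` → cut (S777, F1054). Machine vertices: (207.663,48.593) → (207.330,50.268) → (206.381,51.689) → (204.960,52.638) → (203.285,52.971) → (201.610,52.638) → (200.189,51.689) → (199.240,50.268) → (198.907,48.593) → (199.240,46.918) → (200.189,45.497) → (201.610,44.548) → (203.285,44.215) → (204.960,44.548) → (206.381,45.497) → (207.330,46.918) → (207.663,48.593). Closed: final G1 returns to the first vertex.

**Shape 3** — `<line>` line segment, stroke `#0000ff` → score (S581, F2150). Machine vertices: (100.622,63.542) → (117.493,93.167). Open path.

**Shape 4** — `<path>` cubic bezier, stroke `#0000ff` → score (S581, F2150). Control points (SVG): P0=(155.441,105.996), P1=(172.005,87.660), P2=(186.827,42.791), P3=(177.584,16.134); sampled at t=k/8. Machine vertices: (155.441,19.188) → (161.527,27.220) → (167.189,37.216) → (172.163,48.650) → (176.190,60.999) → (179.007,73.737) → (180.353,86.342) → (179.966,98.287) → (177.584,109.050). Open path.

**Shape 5** — `<path>` cubic bezier, stroke `#000000` → cut (S777, F1054). Control points (SVG): P0=(35.272,15.853), P1=(35.799,19.398), P2=(110.786,69.266), P3=(109.117,67.746); sampled at t=k/8. Machine vertices: (35.272,109.331) → (38.665,106.021) → (47.267,99.513) → (59.309,90.953) → (73.018,81.485) → (86.624,72.255) → (98.357,64.407) → (106.445,59.086) → (109.117,57.438). Open path.

**Shape 6** — `<polygon>` rectangle, stroke `#000000` → cut (S777, F1054). Machine vertices: (28.620,103.174) → (112.635,103.174) → (112.635,82.465) → (28.620,82.465) → (28.620,103.174). Closed: final G1 returns to the first vertex.

**Shape 7** — `<polygon>` closed polygon, stroke `#000000` → cut (S777, F1054). Machine vertices: (117.434,52.692) → (179.894,21.199) → (11.800,84.689) → (194.662,71.371) → (205.729,54.536) → (168.215,52.549) → (117.434,52.692). Closed: final G1 returns to the first vertex.

(bCNC post)
(Date: synthetic)
G21
G90
G0 X106.748 Y89.461
M3 S777
G1 X114.836 Y89.461 F1054
G1 X114.836 Y81.556
G1 X106.748 Y81.556
G1 X106.748 Y89.461
M5
G0 X207.663 Y48.593
M3 S777
G1 X207.330 Y50.268 F1054
G1 X206.381 Y51.689
G1 X204.960 Y52.638
G1 X203.285 Y52.971
G1 X201.610 Y52.638
G1 X200.189 Y51.689
G1 X199.240 Y50.268
G1 X198.907 Y48.593
G1 X199.240 Y46.918
G1 X200.189 Y45.497
G1 X201.610 Y44.548
G1 X203.285 Y44.215
G1 X204.960 Y44.548
G1 X206.381 Y45.497
G1 X207.330 Y46.918
G1 X207.663 Y48.593
M5
G0 X100.622 Y63.542
M3 S581
G1 X117.493 Y93.167 F2150
M5
G0 X155.441 Y19.188
M3 S581
G1 X161.527 Y27.220 F2150
G1 X167.189 Y37.216
G1 X172.163 Y48.650
G1 X176.190 Y60.999
G1 X179.007 Y73.737
G1 X180.353 Y86.342
G1 X179.966 Y98.287
G1 X177.584 Y109.050
M5
G0 X35.272 Y109.331
M3 S777
G1 X38.665 Y106.021 F1054
G1 X47.267 Y99.513
G1 X59.309 Y90.953
G1 X73.018 Y81.485
G1 X86.624 Y72.255
G1 X98.357 Y64.407
G1 X106.445 Y59.086
G1 X109.117 Y57.438
M5
G0 X28.620 Y103.174
M3 S777
G1 X112.635 Y103.174 F1054
G1 X112.635 Y82.465
G1 X28.620 Y82.465
G1 X28.620 Y103.174
M5
G0 X117.434 Y52.692
M3 S777
G1 X179.894 Y21.199 F1054
G1 X11.800 Y84.689
G1 X194.662 Y71.371
G1 X205.729 Y54.536
G1 X168.215 Y52.549
G1 X117.434 Y52.692
M5
G0 X0.000 Y0.000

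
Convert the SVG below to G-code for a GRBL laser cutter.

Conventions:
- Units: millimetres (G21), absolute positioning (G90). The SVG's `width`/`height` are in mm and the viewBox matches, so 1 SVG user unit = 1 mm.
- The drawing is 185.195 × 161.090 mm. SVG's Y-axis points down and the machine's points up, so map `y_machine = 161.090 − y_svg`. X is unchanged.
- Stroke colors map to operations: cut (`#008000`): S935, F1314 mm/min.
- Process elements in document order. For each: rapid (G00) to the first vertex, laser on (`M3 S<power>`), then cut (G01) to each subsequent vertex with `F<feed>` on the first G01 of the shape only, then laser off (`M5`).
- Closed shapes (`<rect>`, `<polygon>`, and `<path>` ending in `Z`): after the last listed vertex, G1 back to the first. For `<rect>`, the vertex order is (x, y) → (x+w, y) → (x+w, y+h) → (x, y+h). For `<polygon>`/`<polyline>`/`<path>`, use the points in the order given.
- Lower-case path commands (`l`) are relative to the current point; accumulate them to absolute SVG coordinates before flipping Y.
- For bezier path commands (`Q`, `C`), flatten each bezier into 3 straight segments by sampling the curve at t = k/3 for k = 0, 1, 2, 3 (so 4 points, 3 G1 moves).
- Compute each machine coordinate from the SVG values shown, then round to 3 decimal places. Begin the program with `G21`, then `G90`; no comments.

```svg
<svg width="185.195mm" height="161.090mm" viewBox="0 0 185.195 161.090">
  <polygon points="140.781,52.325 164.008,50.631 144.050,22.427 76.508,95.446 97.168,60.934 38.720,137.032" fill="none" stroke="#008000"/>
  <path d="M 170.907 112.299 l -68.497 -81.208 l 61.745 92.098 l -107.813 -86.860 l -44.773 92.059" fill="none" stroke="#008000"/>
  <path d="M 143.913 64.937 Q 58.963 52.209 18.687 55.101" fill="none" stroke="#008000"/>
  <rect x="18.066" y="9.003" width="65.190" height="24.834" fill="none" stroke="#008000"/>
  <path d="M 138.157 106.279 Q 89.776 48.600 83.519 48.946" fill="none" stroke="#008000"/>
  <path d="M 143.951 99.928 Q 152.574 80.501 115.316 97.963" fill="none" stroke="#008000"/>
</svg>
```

G21
G90
G00 X140.781 Y108.765
M3 S935
G01 X164.008 Y110.459 F1314
G01 X144.050 Y138.663
G01 X76.508 Y65.644
G01 X97.168 Y100.156
G01 X38.720 Y24.058
G01 X140.781 Y108.765
M5
G00 X170.907 Y48.791
M3 S935
G01 X102.410 Y129.999 F1314
G01 X164.155 Y37.901
G01 X56.342 Y124.761
G01 X11.569 Y32.702
M5
G00 X143.913 Y96.153
M3 S935
G01 X92.243 Y102.903 F1314
G01 X50.501 Y106.181
G01 X18.687 Y105.989
M5
G00 X18.066 Y152.087
M3 S935
G01 X83.256 Y152.087 F1314
G01 X83.256 Y127.253
G01 X18.066 Y127.253
G01 X18.066 Y152.087
M5
G00 X138.157 Y54.811
M3 S935
G01 X110.583 Y86.816 F1314
G01 X92.371 Y105.927
G01 X83.519 Y112.144
M5
G00 X143.951 Y61.162
M3 S935
G01 X144.602 Y70.015 F1314
G01 X135.057 Y70.670
G01 X115.316 Y63.127
M5

Since the viewBox matches the mm dimensions, user units are millimetres directly. The only transform is the Y-flip y_m = 161.090 − y_svg.

Shape 1 is a closed polygon drawn with `<polygon>`. Its stroke #008000 means cut at S935, F1314. After flipping Y the toolpath is (140.781,108.765) → (164.008,110.459) → (144.050,138.663) → (76.508,65.644) → (97.168,100.156) → (38.720,24.058) → (140.781,108.765), returning to the start.

Shape 2 is a open polyline drawn with `<path>`. Its stroke #008000 means cut at S935, F1314. After flipping Y the toolpath is (170.907,48.791) → (102.410,129.999) → (164.155,37.901) → (56.342,124.761) → (11.569,32.702).

Shape 3 is a quadratic bezier drawn with `<path>`. Its stroke #008000 means cut at S935, F1314. After flipping Y the toolpath is (143.913,96.153) → (92.243,102.903) → (50.501,106.181) → (18.687,105.989).

Shape 4 is a rectangle drawn with `<rect>`. Its stroke #008000 means cut at S935, F1314. After flipping Y the toolpath is (18.066,152.087) → (83.256,152.087) → (83.256,127.253) → (18.066,127.253) → (18.066,152.087), returning to the start.

Shape 5 is a quadratic bezier drawn with `<path>`. Its stroke #008000 means cut at S935, F1314. After flipping Y the toolpath is (138.157,54.811) → (110.583,86.816) → (92.371,105.927) → (83.519,112.144).

Shape 6 is a quadratic bezier drawn with `<path>`. Its stroke #008000 means cut at S935, F1314. After flipping Y the toolpath is (143.951,61.162) → (144.602,70.015) → (135.057,70.670) → (115.316,63.127).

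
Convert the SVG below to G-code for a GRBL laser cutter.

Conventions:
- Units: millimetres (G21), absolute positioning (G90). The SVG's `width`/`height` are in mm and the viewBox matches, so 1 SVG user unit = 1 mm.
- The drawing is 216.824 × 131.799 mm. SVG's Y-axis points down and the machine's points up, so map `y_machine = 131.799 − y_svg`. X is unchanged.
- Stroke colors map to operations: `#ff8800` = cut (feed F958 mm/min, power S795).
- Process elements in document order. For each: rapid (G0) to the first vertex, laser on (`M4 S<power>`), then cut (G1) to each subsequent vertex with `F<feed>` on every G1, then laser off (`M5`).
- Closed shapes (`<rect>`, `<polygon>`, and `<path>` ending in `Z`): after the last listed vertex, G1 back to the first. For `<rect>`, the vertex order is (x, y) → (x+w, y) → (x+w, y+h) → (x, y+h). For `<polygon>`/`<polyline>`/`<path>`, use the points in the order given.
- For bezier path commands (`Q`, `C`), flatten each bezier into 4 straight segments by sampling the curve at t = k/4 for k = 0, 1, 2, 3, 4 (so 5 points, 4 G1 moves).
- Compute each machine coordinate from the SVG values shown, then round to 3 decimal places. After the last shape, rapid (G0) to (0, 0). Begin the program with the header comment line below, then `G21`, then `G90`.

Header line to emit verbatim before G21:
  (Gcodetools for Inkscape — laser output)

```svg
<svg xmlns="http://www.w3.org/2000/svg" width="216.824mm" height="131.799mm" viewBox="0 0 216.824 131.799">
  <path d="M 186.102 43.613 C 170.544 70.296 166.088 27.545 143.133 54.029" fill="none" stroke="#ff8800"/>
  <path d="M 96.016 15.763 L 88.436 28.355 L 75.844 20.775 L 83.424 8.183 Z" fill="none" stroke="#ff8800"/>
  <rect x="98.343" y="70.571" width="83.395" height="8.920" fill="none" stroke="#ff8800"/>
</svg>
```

viewBox `0 0 216.824 131.799` with mm width/height → 1 unit = 1 mm. Flip: y_m = 131.799 − y_svg.

**Shape 1** — `<path>` cubic bezier, stroke `#ff8800` → cut (S795, F958). Control points (SVG): P0=(186.102,43.613), P1=(170.544,70.296), P2=(166.088,27.545), P3=(143.133,54.029); sampled at t=k/4. Machine vertices: (186.102,88.186) → (176.053,79.026) → (167.391,82.903) → (157.343,86.818) → (143.133,77.770). Open path.

**Shape 2** — `<path>` regular polygon, stroke `#ff8800` → cut (S795, F958). Machine vertices: (96.016,116.036) → (88.436,103.444) → (75.844,111.024) → (83.424,123.616) → (96.016,116.036). Closed: final G1 returns to the first vertex.

**Shape 3** — `<rect>` rectangle, stroke `#ff8800` → cut (S795, F958). Machine vertices: (98.343,61.228) → (181.738,61.228) → (181.738,52.308) → (98.343,52.308) → (98.343,61.228). Closed: final G1 returns to the first vertex.

(Gcodetools for Inkscape — laser output)
G21
G90
G0 X186.102 Y88.186
M4 S795
G1 X176.053 Y79.026 F958
G1 X167.391 Y82.903 F958
G1 X157.343 Y86.818 F958
G1 X143.133 Y77.770 F958
M5
G0 X96.016 Y116.036
M4 S795
G1 X88.436 Y103.444 F958
G1 X75.844 Y111.024 F958
G1 X83.424 Y123.616 F958
G1 X96.016 Y116.036 F958
M5
G0 X98.343 Y61.228
M4 S795
G1 X181.738 Y61.228 F958
G1 X181.738 Y52.308 F958
G1 X98.343 Y52.308 F958
G1 X98.343 Y61.228 F958
M5
G0 X0.000 Y0.000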